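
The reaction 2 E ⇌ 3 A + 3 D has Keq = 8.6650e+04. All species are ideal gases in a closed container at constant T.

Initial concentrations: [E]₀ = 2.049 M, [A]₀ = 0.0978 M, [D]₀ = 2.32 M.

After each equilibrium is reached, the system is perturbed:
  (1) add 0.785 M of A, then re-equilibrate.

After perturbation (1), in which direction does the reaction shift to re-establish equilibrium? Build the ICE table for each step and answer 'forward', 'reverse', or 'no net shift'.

Direction: reverse

Q₀ = 0.002782 vs Keq = 8.6650e+04 ⇒ Q<K, forward
Step 1:
                   E          A          D
  Initial      2.049     0.0978       2.32
  Change      -1.857      2.786      2.786
  Equil       0.1919      2.883      5.106
  solve Keq expr → x = 0.9286; check Q = 8.6650e+04
Then add 0.785 M of A.
Step 2:
                   E          A          D
  Initial     0.1919      3.668      5.106
  Change     0.06503   -0.09754   -0.09754
  Equil       0.2569      3.571      5.008
  solve Keq expr → x = -0.03251; check Q = 8.6650e+04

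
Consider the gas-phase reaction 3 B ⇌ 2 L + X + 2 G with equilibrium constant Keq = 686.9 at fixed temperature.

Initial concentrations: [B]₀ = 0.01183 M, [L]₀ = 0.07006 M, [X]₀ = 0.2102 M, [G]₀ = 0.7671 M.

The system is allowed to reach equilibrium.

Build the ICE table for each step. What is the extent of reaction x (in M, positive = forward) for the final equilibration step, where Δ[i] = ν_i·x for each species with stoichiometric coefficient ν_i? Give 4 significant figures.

Q₀ = 366.7 vs Keq = 686.9 ⇒ Q<K, forward
Step 1:
                  B         L         X         G
  Initial   0.01183   0.07006    0.2102    0.7671
  Change  -0.002084  0.001389 6.9475e-04  0.001389
  Equil    0.009746   0.07145    0.2109    0.7685
  solve Keq expr → x = 6.9475e-04; check Q = 686.9

x = 6.9475e-04 M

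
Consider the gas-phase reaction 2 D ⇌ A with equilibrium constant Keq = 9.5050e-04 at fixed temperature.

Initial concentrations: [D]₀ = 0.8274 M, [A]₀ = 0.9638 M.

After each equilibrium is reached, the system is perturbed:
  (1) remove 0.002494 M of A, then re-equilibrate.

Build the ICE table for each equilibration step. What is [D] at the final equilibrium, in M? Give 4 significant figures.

Q₀ = 1.408 vs Keq = 9.5050e-04 ⇒ Q>K, reverse
Step 1:
                  D         A
  Initial    0.8274    0.9638
  Change      1.913   -0.9567
  Equil       2.741   0.00714
  solve Keq expr → x = -0.9567; check Q = 9.5050e-04
Then remove 0.002494 M of A.
Step 2:
                  D         A
  Initial     2.741  0.004646
  Change  -0.004937  0.002468
  Equil       2.736  0.007114
  solve Keq expr → x = 0.002468; check Q = 9.5050e-04

[D]_eq = 2.736 M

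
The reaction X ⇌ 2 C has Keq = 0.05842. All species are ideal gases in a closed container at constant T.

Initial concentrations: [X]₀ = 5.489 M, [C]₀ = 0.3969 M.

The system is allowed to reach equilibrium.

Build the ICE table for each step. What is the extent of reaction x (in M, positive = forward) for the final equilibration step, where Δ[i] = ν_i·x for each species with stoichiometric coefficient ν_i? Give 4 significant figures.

Q₀ = 0.0287 vs Keq = 0.05842 ⇒ Q<K, forward
Step 1:
                    X           C
  init          5.489      0.3969
  Δ          -0.08255      0.1651
  eq            5.406       0.562
  solve Keq expr → x = 0.08255; check Q = 0.05842

x = 0.08255 M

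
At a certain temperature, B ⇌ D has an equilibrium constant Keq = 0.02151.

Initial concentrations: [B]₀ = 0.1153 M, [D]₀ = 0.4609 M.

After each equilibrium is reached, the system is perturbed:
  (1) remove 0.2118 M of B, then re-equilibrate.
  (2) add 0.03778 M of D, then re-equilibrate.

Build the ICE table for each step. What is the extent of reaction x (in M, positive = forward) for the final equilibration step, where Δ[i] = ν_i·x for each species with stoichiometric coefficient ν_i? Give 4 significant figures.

Q₀ = 3.997 vs Keq = 0.02151 ⇒ Q>K, reverse
Step 1:
                   B          D
  I           0.1153     0.4609
  C           0.4488    -0.4488
  E           0.5641    0.01213
  solve Keq expr → x = -0.4488; check Q = 0.02151
Then remove 0.2118 M of B.
Step 2:
                   B          D
  I           0.3523    0.01213
  C          0.00446   -0.00446
  E           0.3567   0.007673
  solve Keq expr → x = -0.00446; check Q = 0.02151
Then add 0.03778 M of D.
Step 3:
                   B          D
  I           0.3567    0.04545
  C          0.03698   -0.03698
  E           0.3937   0.008469
  solve Keq expr → x = -0.03698; check Q = 0.02151

x = -0.03698 M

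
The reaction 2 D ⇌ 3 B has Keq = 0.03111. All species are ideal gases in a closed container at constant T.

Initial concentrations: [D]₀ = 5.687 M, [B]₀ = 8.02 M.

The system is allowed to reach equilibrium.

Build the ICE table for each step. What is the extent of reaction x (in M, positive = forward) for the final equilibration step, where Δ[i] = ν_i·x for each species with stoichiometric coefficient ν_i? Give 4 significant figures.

x = -2.185 M

Q₀ = 15.95 vs Keq = 0.03111 ⇒ Q>K, reverse
Step 1:
                    D           B
  init          5.687        8.02
  Δ              4.37      -6.555
  eq            10.06       1.465
  solve Keq expr → x = -2.185; check Q = 0.03111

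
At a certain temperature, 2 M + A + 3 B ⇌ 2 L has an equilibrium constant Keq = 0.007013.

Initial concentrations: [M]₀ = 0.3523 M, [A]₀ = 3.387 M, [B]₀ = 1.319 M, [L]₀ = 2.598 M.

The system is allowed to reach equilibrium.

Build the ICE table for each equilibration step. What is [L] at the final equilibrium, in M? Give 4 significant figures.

Q₀ = 6.997 vs Keq = 0.007013 ⇒ Q>K, reverse
Step 1:
                    M           A           B           L
  I            0.3523       3.387       1.319       2.598
  C              1.19      0.5948       1.784       -1.19
  E             1.542       3.982       3.103       1.408
  solve Keq expr → x = -0.5948; check Q = 0.007013

[L]_eq = 1.408 M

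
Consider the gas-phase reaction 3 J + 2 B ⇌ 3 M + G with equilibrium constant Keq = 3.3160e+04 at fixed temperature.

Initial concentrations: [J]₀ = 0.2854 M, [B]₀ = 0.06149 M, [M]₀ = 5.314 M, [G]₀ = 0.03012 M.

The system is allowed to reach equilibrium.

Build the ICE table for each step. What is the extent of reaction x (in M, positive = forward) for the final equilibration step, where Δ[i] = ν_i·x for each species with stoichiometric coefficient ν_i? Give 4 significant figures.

Q₀ = 5.1422e+04 vs Keq = 3.3160e+04 ⇒ Q>K, reverse
Step 1:
                    J           B           M           G
  Initial      0.2854     0.06149       5.314     0.03012
  Change      0.01015     0.00677    -0.01015   -0.003385
  Equil        0.2956     0.06826       5.304     0.02674
  solve Keq expr → x = -0.003385; check Q = 3.3160e+04

x = -0.003385 M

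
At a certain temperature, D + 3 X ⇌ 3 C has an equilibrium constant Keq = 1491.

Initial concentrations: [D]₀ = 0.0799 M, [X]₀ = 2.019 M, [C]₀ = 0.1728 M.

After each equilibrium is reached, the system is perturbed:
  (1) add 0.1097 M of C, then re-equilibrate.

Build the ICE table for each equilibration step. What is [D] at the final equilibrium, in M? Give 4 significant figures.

[D]_eq = 1.6948e-05 M

Q₀ = 0.007846 vs Keq = 1491 ⇒ Q<K, forward
Step 1:
                    D           X           C
  I            0.0799       2.019      0.1728
  C          -0.07989     -0.2397      0.2397
  E        8.3551e-06       1.779      0.4125
  solve Keq expr → x = 0.07989; check Q = 1491
Then add 0.1097 M of C.
Step 2:
                    D           X           C
  I        8.3551e-06       1.779      0.5222
  C        8.5931e-06  2.5779e-05 -2.5779e-05
  E        1.6948e-05       1.779      0.5221
  solve Keq expr → x = -8.5931e-06; check Q = 1491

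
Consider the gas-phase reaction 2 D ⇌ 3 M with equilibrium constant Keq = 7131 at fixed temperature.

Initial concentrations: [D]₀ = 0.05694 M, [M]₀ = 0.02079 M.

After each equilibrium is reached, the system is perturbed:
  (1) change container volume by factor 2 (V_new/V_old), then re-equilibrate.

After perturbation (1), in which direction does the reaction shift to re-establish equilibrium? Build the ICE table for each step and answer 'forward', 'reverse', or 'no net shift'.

Q₀ = 0.002772 vs Keq = 7131 ⇒ Q<K, forward
Step 1:
                    D           M
  init        0.05694     0.02079
  Δ          -0.05653      0.0848
  eq       4.0631e-04      0.1056
  solve Keq expr → x = 0.02827; check Q = 7131
Then change container volume by factor 2 (V_new/V_old).
Step 2:
                    D           M
  init     2.0316e-04      0.0528
  Δ       -5.9141e-05  8.8712e-05
  eq       1.4402e-04     0.05288
  solve Keq expr → x = 2.9571e-05; check Q = 7131

Direction: forward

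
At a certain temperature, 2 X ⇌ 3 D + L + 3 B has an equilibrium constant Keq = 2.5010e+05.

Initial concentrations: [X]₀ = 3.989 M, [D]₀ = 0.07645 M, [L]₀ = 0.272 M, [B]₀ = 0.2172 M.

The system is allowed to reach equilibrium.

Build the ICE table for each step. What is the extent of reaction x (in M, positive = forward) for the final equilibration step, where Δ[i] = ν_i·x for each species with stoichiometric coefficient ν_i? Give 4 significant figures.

Q₀ = 7.8262e-08 vs Keq = 2.5010e+05 ⇒ Q<K, forward
Step 1:
                    X           D           L           B
  I             3.989     0.07645       0.272      0.2172
  C            -3.529       5.294       1.765       5.294
  E            0.4596       5.371       2.037       5.511
  solve Keq expr → x = 1.765; check Q = 2.5010e+05

x = 1.765 M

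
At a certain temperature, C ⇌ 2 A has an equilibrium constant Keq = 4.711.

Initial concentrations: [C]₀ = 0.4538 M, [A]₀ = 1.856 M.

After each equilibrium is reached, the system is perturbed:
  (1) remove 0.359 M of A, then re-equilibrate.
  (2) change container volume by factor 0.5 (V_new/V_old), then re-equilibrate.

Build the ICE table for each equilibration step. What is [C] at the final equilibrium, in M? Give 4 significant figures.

[C]_eq = 1.211 M

Q₀ = 7.591 vs Keq = 4.711 ⇒ Q>K, reverse
Step 1:
                  C         A
  I          0.4538     1.856
  C          0.1118   -0.2236
  E          0.5656     1.632
  solve Keq expr → x = -0.1118; check Q = 4.711
Then remove 0.359 M of A.
Step 2:
                  C         A
  I          0.5656     1.273
  C         -0.1021    0.2043
  E          0.4635     1.478
  solve Keq expr → x = 0.1021; check Q = 4.711
Then change container volume by factor 0.5 (V_new/V_old).
Step 3:
                  C         A
  I           0.927     2.955
  C          0.2836   -0.5672
  E           1.211     2.388
  solve Keq expr → x = -0.2836; check Q = 4.711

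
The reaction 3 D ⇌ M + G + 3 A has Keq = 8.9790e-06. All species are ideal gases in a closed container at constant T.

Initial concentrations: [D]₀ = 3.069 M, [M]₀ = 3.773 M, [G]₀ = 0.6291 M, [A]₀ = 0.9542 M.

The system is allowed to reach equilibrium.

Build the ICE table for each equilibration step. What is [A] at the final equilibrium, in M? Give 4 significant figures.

Q₀ = 0.07134 vs Keq = 8.9790e-06 ⇒ Q>K, reverse
Step 1:
                    D           M           G           A
  init          3.069       3.773      0.6291      0.9542
  Δ            0.8764     -0.2921     -0.2921     -0.8764
  eq            3.945       3.481       0.337     0.07776
  solve Keq expr → x = -0.2921; check Q = 8.9790e-06

[A]_eq = 0.07776 M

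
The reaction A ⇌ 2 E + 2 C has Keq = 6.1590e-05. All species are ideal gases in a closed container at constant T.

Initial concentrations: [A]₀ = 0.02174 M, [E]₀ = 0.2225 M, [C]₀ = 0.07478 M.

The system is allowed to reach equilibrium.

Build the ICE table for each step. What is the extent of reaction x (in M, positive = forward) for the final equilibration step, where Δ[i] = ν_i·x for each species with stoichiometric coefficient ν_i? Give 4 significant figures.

Q₀ = 0.01273 vs Keq = 6.1590e-05 ⇒ Q>K, reverse
Step 1:
                    A           E           C
  I           0.02174      0.2225     0.07478
  C           0.03169    -0.06338    -0.06338
  E           0.05343      0.1591      0.0114
  solve Keq expr → x = -0.03169; check Q = 6.1590e-05

x = -0.03169 M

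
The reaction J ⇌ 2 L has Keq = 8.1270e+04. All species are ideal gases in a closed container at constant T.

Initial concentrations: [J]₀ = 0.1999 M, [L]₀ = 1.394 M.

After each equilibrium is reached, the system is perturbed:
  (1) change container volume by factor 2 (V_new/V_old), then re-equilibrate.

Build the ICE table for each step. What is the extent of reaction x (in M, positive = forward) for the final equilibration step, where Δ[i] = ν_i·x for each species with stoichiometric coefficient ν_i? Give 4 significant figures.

x = 9.8969e-06 M

Q₀ = 9.721 vs Keq = 8.1270e+04 ⇒ Q<K, forward
Step 1:
                  J         L
  I          0.1999     1.394
  C         -0.1999    0.3997
  E       3.9589e-05     1.794
  solve Keq expr → x = 0.1999; check Q = 8.1270e+04
Then change container volume by factor 2 (V_new/V_old).
Step 2:
                  J         L
  I       1.9795e-05    0.8969
  C       -9.8969e-06 1.9794e-05
  E       9.8978e-06    0.8969
  solve Keq expr → x = 9.8969e-06; check Q = 8.1270e+04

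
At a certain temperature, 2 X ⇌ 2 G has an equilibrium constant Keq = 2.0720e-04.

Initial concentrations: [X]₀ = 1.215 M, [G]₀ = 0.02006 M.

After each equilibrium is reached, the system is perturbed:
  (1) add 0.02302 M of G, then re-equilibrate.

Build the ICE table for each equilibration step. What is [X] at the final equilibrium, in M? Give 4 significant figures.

Q₀ = 2.7259e-04 vs Keq = 2.0720e-04 ⇒ Q>K, reverse
Step 1:
                   X          G
  Initial      1.215    0.02006
  Change    0.002534  -0.002534
  Equil        1.218    0.01753
  solve Keq expr → x = -0.001267; check Q = 2.0720e-04
Then add 0.02302 M of G.
Step 2:
                   X          G
  Initial      1.218    0.04055
  Change     0.02269   -0.02269
  Equil         1.24    0.01785
  solve Keq expr → x = -0.01135; check Q = 2.0720e-04

[X]_eq = 1.24 M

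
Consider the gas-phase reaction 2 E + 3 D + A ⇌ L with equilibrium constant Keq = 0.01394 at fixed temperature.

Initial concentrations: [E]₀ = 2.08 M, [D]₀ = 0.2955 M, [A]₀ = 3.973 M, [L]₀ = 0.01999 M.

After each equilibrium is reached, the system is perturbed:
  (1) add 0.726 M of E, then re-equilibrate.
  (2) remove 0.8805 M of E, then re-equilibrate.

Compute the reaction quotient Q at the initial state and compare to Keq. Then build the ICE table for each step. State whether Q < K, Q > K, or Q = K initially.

Q₀ = 0.04507; Q > K (proceeds reverse)

Q₀ = 0.04507 vs Keq = 0.01394 ⇒ Q>K, reverse
Step 1:
                    E           D           A           L
  init           2.08      0.2955       3.973     0.01999
  Δ           0.02246     0.03369     0.01123    -0.01123
  eq            2.102      0.3292       3.984    0.008758
  solve Keq expr → x = -0.01123; check Q = 0.01394
Then add 0.726 M of E.
Step 2:
                    E           D           A           L
  init          2.828      0.3292       3.984    0.008758
  Δ         -0.009871    -0.01481   -0.004936    0.004936
  eq            2.819      0.3144       3.979     0.01369
  solve Keq expr → x = 0.004936; check Q = 0.01394
Then remove 0.8805 M of E.
Step 3:
                    E           D           A           L
  init          1.938      0.3144       3.979     0.01369
  Δ            0.0119     0.01784    0.005948   -0.005948
  eq             1.95      0.3322       3.985    0.007746
  solve Keq expr → x = -0.005948; check Q = 0.01394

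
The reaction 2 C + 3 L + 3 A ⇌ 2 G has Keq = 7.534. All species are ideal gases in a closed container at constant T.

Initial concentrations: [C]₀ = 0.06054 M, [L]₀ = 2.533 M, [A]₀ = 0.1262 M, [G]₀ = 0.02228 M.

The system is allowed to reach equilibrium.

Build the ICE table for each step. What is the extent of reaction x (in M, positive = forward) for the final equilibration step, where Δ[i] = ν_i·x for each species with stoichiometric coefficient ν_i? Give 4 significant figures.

x = 0.001924 M

Q₀ = 4.146 vs Keq = 7.534 ⇒ Q<K, forward
Step 1:
                  C         L         A         G
  I         0.06054     2.533    0.1262   0.02228
  C       -0.003848 -0.005771 -0.005771  0.003848
  E         0.05669     2.527    0.1204   0.02613
  solve Keq expr → x = 0.001924; check Q = 7.534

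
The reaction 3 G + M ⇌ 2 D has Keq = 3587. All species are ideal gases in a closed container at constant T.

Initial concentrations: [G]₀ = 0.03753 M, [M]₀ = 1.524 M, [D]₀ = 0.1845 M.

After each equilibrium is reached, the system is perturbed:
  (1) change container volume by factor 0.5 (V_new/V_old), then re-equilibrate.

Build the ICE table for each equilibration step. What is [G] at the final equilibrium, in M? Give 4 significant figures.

[G]_eq = 0.02461 M

Q₀ = 422.5 vs Keq = 3587 ⇒ Q<K, forward
Step 1:
                    G           M           D
  Initial     0.03753       1.524      0.1845
  Change      -0.0183   -0.006101      0.0122
  Equil       0.01923       1.518      0.1967
  solve Keq expr → x = 0.006101; check Q = 3587
Then change container volume by factor 0.5 (V_new/V_old).
Step 2:
                    G           M           D
  Initial     0.03845       3.036      0.3934
  Change     -0.01384   -0.004613    0.009226
  Equil       0.02461       3.031      0.4026
  solve Keq expr → x = 0.004613; check Q = 3587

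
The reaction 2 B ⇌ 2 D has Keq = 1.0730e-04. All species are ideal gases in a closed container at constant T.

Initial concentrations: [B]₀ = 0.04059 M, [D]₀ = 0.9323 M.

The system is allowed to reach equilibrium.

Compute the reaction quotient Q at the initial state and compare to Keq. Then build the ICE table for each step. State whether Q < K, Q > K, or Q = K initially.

Q₀ = 527.6; Q > K (proceeds reverse)

Q₀ = 527.6 vs Keq = 1.0730e-04 ⇒ Q>K, reverse
Step 1:
                  B         D
  I         0.04059    0.9323
  C          0.9223   -0.9223
  E          0.9629  0.009974
  solve Keq expr → x = -0.4612; check Q = 1.0730e-04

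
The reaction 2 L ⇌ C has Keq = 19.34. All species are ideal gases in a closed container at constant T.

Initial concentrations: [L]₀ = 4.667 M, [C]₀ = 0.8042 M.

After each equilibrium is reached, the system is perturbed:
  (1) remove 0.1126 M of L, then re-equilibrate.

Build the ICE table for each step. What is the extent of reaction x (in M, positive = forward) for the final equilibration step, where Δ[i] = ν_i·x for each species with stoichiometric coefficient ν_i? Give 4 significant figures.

x = -0.05449 M

Q₀ = 0.03692 vs Keq = 19.34 ⇒ Q<K, forward
Step 1:
                  L         C
  I           4.667    0.8042
  C          -4.277     2.138
  E          0.3901     2.943
  solve Keq expr → x = 2.138; check Q = 19.34
Then remove 0.1126 M of L.
Step 2:
                  L         C
  I          0.2775     2.943
  C           0.109  -0.05449
  E          0.3864     2.888
  solve Keq expr → x = -0.05449; check Q = 19.34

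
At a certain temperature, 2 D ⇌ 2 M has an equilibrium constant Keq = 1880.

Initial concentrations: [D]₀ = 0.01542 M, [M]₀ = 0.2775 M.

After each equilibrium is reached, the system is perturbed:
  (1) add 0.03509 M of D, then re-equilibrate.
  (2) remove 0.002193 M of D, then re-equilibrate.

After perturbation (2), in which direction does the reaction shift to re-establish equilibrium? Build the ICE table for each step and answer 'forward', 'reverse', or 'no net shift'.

Direction: reverse

Q₀ = 323.9 vs Keq = 1880 ⇒ Q<K, forward
Step 1:
                  D         M
  init      0.01542    0.2775
  Δ       -0.008817  0.008817
  eq       0.006603    0.2863
  solve Keq expr → x = 0.004408; check Q = 1880
Then add 0.03509 M of D.
Step 2:
                  D         M
  init      0.04169    0.2863
  Δ         -0.0343    0.0343
  eq       0.007394    0.3206
  solve Keq expr → x = 0.01715; check Q = 1880
Then remove 0.002193 M of D.
Step 3:
                  D         M
  init     0.005201    0.3206
  Δ        0.002144 -0.002144
  eq       0.007345    0.3185
  solve Keq expr → x = -0.001072; check Q = 1880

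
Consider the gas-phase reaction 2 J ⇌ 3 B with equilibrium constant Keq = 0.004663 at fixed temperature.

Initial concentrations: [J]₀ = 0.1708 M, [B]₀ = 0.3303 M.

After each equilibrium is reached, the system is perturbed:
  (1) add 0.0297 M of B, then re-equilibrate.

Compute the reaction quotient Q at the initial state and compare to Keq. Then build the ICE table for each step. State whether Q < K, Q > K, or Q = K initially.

Q₀ = 1.235; Q > K (proceeds reverse)

Q₀ = 1.235 vs Keq = 0.004663 ⇒ Q>K, reverse
Step 1:
                    J           B
  init         0.1708      0.3303
  Δ            0.1663     -0.2494
  eq           0.3371     0.08091
  solve Keq expr → x = -0.08313; check Q = 0.004663
Then add 0.0297 M of B.
Step 2:
                    J           B
  init         0.3371      0.1106
  Δ           0.01791    -0.02686
  eq            0.355     0.08376
  solve Keq expr → x = -0.008953; check Q = 0.004663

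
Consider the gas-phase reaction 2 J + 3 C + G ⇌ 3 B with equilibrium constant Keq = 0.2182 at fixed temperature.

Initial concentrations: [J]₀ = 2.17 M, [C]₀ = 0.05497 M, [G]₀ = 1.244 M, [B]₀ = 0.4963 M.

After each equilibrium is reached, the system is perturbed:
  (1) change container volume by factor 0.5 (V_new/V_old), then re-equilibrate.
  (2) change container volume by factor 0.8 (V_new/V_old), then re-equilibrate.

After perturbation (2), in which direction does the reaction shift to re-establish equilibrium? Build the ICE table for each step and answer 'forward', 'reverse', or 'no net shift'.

Q₀ = 125.6 vs Keq = 0.2182 ⇒ Q>K, reverse
Step 1:
                  J         C         G         B
  init         2.17   0.05497     1.244    0.4963
  Δ          0.1343    0.2015   0.06716   -0.2015
  eq          2.304    0.2565     1.311    0.2948
  solve Keq expr → x = -0.06716; check Q = 0.2182
Then change container volume by factor 0.5 (V_new/V_old).
Step 2:
                  J         C         G         B
  init        4.609    0.5129     2.622    0.5896
  Δ         -0.1154    -0.173  -0.05768     0.173
  eq          4.493    0.3399     2.565    0.7627
  solve Keq expr → x = 0.05768; check Q = 0.2182
Then change container volume by factor 0.8 (V_new/V_old).
Step 3:
                  J         C         G         B
  init        5.617    0.4249     3.206    0.9533
  Δ        -0.04052  -0.06078  -0.02026   0.06078
  eq          5.576    0.3641     3.186     1.014
  solve Keq expr → x = 0.02026; check Q = 0.2182

Direction: forward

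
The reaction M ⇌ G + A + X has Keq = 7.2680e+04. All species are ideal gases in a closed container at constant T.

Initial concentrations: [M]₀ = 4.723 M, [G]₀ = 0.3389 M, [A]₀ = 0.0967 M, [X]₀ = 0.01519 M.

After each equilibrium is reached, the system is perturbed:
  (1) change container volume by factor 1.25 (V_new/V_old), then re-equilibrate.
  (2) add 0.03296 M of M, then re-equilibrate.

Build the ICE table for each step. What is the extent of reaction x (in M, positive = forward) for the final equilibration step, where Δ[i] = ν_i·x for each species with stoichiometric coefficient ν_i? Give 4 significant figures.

x = 0.03294 M

Q₀ = 1.0540e-04 vs Keq = 7.2680e+04 ⇒ Q<K, forward
Step 1:
                   M          G          A          X
  I            4.723     0.3389     0.0967    0.01519
  C           -4.721      4.721      4.721      4.721
  E         0.001589       5.06      4.818      4.737
  solve Keq expr → x = 4.721; check Q = 7.2680e+04
Then change container volume by factor 1.25 (V_new/V_old).
Step 2:
                   M          G          A          X
  I         0.001271      4.048      3.854      3.789
  C       -4.5733e-04 4.5733e-04 4.5733e-04 4.5733e-04
  E       8.1382e-04      4.049      3.855       3.79
  solve Keq expr → x = 4.5733e-04; check Q = 7.2680e+04
Then add 0.03296 M of M.
Step 3:
                   M          G          A          X
  I          0.03377      4.049      3.855       3.79
  C         -0.03294    0.03294    0.03294    0.03294
  E       8.3464e-04      4.082      3.888      3.823
  solve Keq expr → x = 0.03294; check Q = 7.2680e+04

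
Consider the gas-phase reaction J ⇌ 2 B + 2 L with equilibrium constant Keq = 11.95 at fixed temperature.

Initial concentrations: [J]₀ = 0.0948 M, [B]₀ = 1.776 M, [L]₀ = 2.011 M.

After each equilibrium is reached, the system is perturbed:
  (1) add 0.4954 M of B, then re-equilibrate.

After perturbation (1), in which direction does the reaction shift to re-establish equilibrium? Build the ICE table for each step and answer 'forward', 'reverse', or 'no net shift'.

Q₀ = 134.6 vs Keq = 11.95 ⇒ Q>K, reverse
Step 1:
                    J           B           L
  I            0.0948       1.776       2.011
  C            0.2381     -0.4763     -0.4763
  E            0.3329         1.3       1.535
  solve Keq expr → x = -0.2381; check Q = 11.95
Then add 0.4954 M of B.
Step 2:
                    J           B           L
  I            0.3329       1.795       1.535
  C           0.08303     -0.1661     -0.1661
  E             0.416       1.629       1.369
  solve Keq expr → x = -0.08303; check Q = 11.95

Direction: reverse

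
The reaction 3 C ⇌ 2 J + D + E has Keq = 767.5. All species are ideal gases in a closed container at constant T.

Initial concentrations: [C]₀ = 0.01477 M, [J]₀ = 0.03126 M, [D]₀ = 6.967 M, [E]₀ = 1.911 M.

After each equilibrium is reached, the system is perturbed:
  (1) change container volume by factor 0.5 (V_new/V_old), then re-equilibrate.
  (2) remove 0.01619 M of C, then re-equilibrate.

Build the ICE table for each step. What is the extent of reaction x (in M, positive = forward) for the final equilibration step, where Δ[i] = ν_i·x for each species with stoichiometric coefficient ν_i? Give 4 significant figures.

Q₀ = 4038 vs Keq = 767.5 ⇒ Q>K, reverse
Step 1:
                  C         J         D         E
  I         0.01477   0.03126     6.967     1.911
  C        0.007923 -0.005282 -0.002641 -0.002641
  E         0.02269   0.02598     6.964     1.908
  solve Keq expr → x = -0.002641; check Q = 767.5
Then change container volume by factor 0.5 (V_new/V_old).
Step 2:
                  C         J         D         E
  I         0.04539   0.05196     13.93     3.817
  C        0.007866 -0.005244 -0.002622 -0.002622
  E         0.05325   0.04671     13.93     3.814
  solve Keq expr → x = -0.002622; check Q = 767.5
Then remove 0.01619 M of C.
Step 3:
                  C         J         D         E
  I         0.03706   0.04671     13.93     3.814
  C         0.01064 -0.007091 -0.003545 -0.003545
  E          0.0477   0.03962     13.92     3.811
  solve Keq expr → x = -0.003545; check Q = 767.5

x = -0.003545 M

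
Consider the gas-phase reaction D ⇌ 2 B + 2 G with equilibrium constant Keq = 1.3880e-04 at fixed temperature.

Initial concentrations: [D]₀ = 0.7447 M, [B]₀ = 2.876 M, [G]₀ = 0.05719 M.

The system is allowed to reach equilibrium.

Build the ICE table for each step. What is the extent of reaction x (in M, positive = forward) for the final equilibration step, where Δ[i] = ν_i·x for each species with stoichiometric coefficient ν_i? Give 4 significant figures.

Q₀ = 0.03633 vs Keq = 1.3880e-04 ⇒ Q>K, reverse
Step 1:
                  D         B         G
  Initial    0.7447     2.876   0.05719
  Change    0.02676  -0.05352  -0.05352
  Equil      0.7715     2.822  0.003666
  solve Keq expr → x = -0.02676; check Q = 1.3880e-04

x = -0.02676 M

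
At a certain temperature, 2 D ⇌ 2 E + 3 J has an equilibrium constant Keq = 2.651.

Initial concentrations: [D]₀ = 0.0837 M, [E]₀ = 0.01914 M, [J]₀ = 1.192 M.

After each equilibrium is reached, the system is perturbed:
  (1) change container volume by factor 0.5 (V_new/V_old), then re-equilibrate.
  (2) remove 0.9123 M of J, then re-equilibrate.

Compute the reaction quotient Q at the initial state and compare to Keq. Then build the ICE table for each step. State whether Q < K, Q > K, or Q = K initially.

Q₀ = 0.08856 vs Keq = 2.651 ⇒ Q<K, forward
Step 1:
                  D         E         J
  I          0.0837   0.01914     1.192
  C        -0.03631   0.03631   0.05446
  E         0.04739   0.05545     1.246
  solve Keq expr → x = 0.01815; check Q = 2.651
Then change container volume by factor 0.5 (V_new/V_old).
Step 2:
                  D         E         J
  I         0.09478    0.1109     2.493
  C         0.04879  -0.04879  -0.07319
  E          0.1436   0.06211      2.42
  solve Keq expr → x = -0.0244; check Q = 2.651
Then remove 0.9123 M of J.
Step 3:
                  D         E         J
  I          0.1436   0.06211     1.507
  C        -0.03177   0.03177   0.04765
  E          0.1118   0.09387     1.555
  solve Keq expr → x = 0.01588; check Q = 2.651

Q₀ = 0.08856; Q < K (proceeds forward)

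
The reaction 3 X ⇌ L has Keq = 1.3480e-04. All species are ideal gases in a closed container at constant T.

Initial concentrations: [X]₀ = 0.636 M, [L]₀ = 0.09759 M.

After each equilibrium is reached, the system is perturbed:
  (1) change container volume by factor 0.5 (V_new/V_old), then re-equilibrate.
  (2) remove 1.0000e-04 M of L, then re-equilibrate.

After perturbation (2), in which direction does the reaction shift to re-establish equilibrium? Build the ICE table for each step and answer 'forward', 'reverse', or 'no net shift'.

Q₀ = 0.3793 vs Keq = 1.3480e-04 ⇒ Q>K, reverse
Step 1:
                  X         L
  init        0.636   0.09759
  Δ          0.2924  -0.09748
  eq         0.9284 1.0788e-04
  solve Keq expr → x = -0.09748; check Q = 1.3480e-04
Then change container volume by factor 0.5 (V_new/V_old).
Step 2:
                  X         L
  init        1.857 2.1577e-04
  Δ       -0.001934 6.4462e-04
  eq          1.855 8.6038e-04
  solve Keq expr → x = 6.4462e-04; check Q = 1.3480e-04
Then remove 1.0000e-04 M of L.
Step 3:
                  X         L
  init        1.855 7.6038e-04
  Δ       -2.9875e-04 9.9584e-05
  eq          1.855 8.5997e-04
  solve Keq expr → x = 9.9584e-05; check Q = 1.3480e-04

Direction: forward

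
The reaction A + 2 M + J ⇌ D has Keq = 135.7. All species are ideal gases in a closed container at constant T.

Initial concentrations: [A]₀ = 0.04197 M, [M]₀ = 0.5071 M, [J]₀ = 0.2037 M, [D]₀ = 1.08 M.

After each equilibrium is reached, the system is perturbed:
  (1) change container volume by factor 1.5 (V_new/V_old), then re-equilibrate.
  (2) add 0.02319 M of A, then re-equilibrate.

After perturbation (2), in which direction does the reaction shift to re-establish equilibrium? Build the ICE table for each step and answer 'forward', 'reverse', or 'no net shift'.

Q₀ = 491.3 vs Keq = 135.7 ⇒ Q>K, reverse
Step 1:
                    A           M           J           D
  Initial     0.04197      0.5071      0.2037        1.08
  Change      0.04453     0.08905     0.04453    -0.04453
  Equil        0.0865      0.5962      0.2482       1.035
  solve Keq expr → x = -0.04453; check Q = 135.7
Then change container volume by factor 1.5 (V_new/V_old).
Step 2:
                    A           M           J           D
  Initial     0.05766      0.3974      0.1655      0.6903
  Change      0.04187     0.08374     0.04187    -0.04187
  Equil       0.09953      0.4812      0.2074      0.6484
  solve Keq expr → x = -0.04187; check Q = 135.7
Then add 0.02319 M of A.
Step 3:
                    A           M           J           D
  Initial      0.1227      0.4812      0.2074      0.6484
  Change    -0.008953    -0.01791   -0.008953    0.008953
  Equil        0.1138      0.4633      0.1984      0.6574
  solve Keq expr → x = 0.008953; check Q = 135.7

Direction: forward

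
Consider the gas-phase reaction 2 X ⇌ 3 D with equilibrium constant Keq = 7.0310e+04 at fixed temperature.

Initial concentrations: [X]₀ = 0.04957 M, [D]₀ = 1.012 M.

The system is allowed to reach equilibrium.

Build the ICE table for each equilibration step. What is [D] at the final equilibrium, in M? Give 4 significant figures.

Q₀ = 421.8 vs Keq = 7.0310e+04 ⇒ Q<K, forward
Step 1:
                    X           D
  init        0.04957       1.012
  Δ          -0.04534     0.06801
  eq         0.004233        1.08
  solve Keq expr → x = 0.02267; check Q = 7.0310e+04

[D]_eq = 1.08 M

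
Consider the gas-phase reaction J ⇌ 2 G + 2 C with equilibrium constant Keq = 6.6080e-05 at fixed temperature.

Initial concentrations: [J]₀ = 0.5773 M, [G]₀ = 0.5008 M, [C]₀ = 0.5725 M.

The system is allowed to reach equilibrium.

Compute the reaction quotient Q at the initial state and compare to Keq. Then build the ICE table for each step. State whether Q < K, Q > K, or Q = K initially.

Q₀ = 0.1424 vs Keq = 6.6080e-05 ⇒ Q>K, reverse
Step 1:
                   J          G          C
  Initial     0.5773     0.5008     0.5725
  Change      0.2221    -0.4442    -0.4442
  Equil       0.7994    0.05663     0.1283
  solve Keq expr → x = -0.2221; check Q = 6.6080e-05

Q₀ = 0.1424; Q > K (proceeds reverse)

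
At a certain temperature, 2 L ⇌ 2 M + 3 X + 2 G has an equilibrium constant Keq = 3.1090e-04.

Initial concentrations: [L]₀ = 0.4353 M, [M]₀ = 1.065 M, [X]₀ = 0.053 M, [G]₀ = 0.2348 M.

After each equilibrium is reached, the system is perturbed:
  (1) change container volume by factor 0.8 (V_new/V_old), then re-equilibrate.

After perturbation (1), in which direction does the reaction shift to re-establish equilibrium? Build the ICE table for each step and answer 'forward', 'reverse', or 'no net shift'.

Direction: reverse

Q₀ = 4.9130e-05 vs Keq = 3.1090e-04 ⇒ Q<K, forward
Step 1:
                   L          M          X          G
  Initial     0.4353      1.065      0.053     0.2348
  Change    -0.02304    0.02304    0.03456    0.02304
  Equil       0.4123      1.088    0.08756     0.2578
  solve Keq expr → x = 0.01152; check Q = 3.1090e-04
Then change container volume by factor 0.8 (V_new/V_old).
Step 2:
                   L          M          X          G
  Initial     0.5153       1.36     0.1095     0.3223
  Change     0.01883   -0.01883   -0.02825   -0.01883
  Equil       0.5342      1.341     0.0812     0.3035
  solve Keq expr → x = -0.009417; check Q = 3.1090e-04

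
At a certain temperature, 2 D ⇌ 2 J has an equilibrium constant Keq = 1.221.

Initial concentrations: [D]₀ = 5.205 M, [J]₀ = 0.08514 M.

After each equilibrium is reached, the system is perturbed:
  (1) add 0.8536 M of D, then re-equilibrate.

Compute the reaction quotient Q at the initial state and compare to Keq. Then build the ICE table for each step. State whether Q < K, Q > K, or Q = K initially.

Q₀ = 2.6756e-04; Q < K (proceeds forward)

Q₀ = 2.6756e-04 vs Keq = 1.221 ⇒ Q<K, forward
Step 1:
                  D         J
  Initial     5.205   0.08514
  Change     -2.692     2.692
  Equil       2.513     2.777
  solve Keq expr → x = 1.346; check Q = 1.221
Then add 0.8536 M of D.
Step 2:
                  D         J
  Initial     3.367     2.777
  Change    -0.4481    0.4481
  Equil       2.919     3.225
  solve Keq expr → x = 0.224; check Q = 1.221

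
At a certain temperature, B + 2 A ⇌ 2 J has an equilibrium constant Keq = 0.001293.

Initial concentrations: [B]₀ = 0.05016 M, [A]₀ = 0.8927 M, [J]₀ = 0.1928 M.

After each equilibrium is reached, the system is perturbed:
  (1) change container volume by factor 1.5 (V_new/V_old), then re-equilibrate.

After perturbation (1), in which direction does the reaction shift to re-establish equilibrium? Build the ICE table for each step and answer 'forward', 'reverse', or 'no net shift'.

Direction: reverse

Q₀ = 0.9299 vs Keq = 0.001293 ⇒ Q>K, reverse
Step 1:
                  B         A         J
  init      0.05016    0.8927    0.1928
  Δ         0.08921    0.1784   -0.1784
  eq         0.1394     1.071   0.01438
  solve Keq expr → x = -0.08921; check Q = 0.001293
Then change container volume by factor 1.5 (V_new/V_old).
Step 2:
                  B         A         J
  init      0.09291    0.7141  0.009586
  Δ       8.5223e-04  0.001704 -0.001704
  eq        0.09377    0.7158  0.007881
  solve Keq expr → x = -8.5223e-04; check Q = 0.001293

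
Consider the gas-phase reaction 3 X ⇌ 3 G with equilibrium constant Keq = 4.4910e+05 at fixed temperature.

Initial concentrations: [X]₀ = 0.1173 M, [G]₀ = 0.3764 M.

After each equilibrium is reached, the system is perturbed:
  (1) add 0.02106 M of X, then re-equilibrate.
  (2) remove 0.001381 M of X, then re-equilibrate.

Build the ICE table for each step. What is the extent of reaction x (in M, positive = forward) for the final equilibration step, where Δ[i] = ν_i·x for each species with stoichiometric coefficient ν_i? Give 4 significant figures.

x = -4.5440e-04 M

Q₀ = 33.04 vs Keq = 4.4910e+05 ⇒ Q<K, forward
Step 1:
                   X          G
  I           0.1173     0.3764
  C          -0.1109     0.1109
  E         0.006364     0.4873
  solve Keq expr → x = 0.03698; check Q = 4.4910e+05
Then add 0.02106 M of X.
Step 2:
                   X          G
  I          0.02742     0.4873
  C         -0.02079    0.02079
  E         0.006635     0.5081
  solve Keq expr → x = 0.00693; check Q = 4.4910e+05
Then remove 0.001381 M of X.
Step 3:
                   X          G
  I         0.005254     0.5081
  C         0.001363  -0.001363
  E         0.006617     0.5068
  solve Keq expr → x = -4.5440e-04; check Q = 4.4910e+05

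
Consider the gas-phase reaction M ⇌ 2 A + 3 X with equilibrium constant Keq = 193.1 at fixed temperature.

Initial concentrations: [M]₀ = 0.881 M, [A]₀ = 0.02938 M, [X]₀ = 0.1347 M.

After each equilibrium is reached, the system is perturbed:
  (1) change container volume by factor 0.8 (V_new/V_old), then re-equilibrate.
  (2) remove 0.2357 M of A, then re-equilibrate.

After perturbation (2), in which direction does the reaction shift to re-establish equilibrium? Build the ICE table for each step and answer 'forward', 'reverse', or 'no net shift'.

Q₀ = 2.3946e-06 vs Keq = 193.1 ⇒ Q<K, forward
Step 1:
                   M          A          X
  init         0.881    0.02938     0.1347
  Δ          -0.7334      1.467        2.2
  eq          0.1476      1.496      2.335
  solve Keq expr → x = 0.7334; check Q = 193.1
Then change container volume by factor 0.8 (V_new/V_old).
Step 2:
                   M          A          X
  init        0.1845       1.87      2.919
  Δ          0.09017    -0.1803    -0.2705
  eq          0.2747       1.69      2.648
  solve Keq expr → x = -0.09017; check Q = 193.1
Then remove 0.2357 M of A.
Step 3:
                   M          A          X
  init        0.2747      1.454      2.648
  Δ         -0.03036    0.06072    0.09109
  eq          0.2443      1.515      2.739
  solve Keq expr → x = 0.03036; check Q = 193.1

Direction: forward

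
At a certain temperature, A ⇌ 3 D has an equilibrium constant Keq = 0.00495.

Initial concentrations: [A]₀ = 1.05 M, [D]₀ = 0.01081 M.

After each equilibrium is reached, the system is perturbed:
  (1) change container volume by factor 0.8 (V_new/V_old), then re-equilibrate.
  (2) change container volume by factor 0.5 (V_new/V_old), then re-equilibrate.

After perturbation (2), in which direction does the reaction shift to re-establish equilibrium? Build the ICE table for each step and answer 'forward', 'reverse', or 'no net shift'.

Direction: reverse

Q₀ = 1.2031e-06 vs Keq = 0.00495 ⇒ Q<K, forward
Step 1:
                    A           D
  init           1.05     0.01081
  Δ          -0.05315      0.1594
  eq           0.9969      0.1702
  solve Keq expr → x = 0.05315; check Q = 0.00495
Then change container volume by factor 0.8 (V_new/V_old).
Step 2:
                    A           D
  init          1.246      0.2128
  Δ          0.009648    -0.02894
  eq            1.256      0.1839
  solve Keq expr → x = -0.009648; check Q = 0.00495
Then change container volume by factor 0.5 (V_new/V_old).
Step 3:
                    A           D
  init          2.511      0.3677
  Δ            0.0449     -0.1347
  eq            2.556       0.233
  solve Keq expr → x = -0.0449; check Q = 0.00495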